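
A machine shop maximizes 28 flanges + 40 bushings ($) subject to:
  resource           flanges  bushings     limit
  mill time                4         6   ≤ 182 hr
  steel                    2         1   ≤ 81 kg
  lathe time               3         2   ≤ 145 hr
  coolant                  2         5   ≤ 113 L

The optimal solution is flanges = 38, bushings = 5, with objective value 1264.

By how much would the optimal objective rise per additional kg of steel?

1

At the optimum: mill time uses 182 of 182 (binding); steel uses 81 of 81 (binding); lathe time uses 124 of 145 (slack = 21); coolant uses 101 of 113 (slack = 12).
By complementary slackness, y = 0 for the non-binding constraints.
Dual feasibility on the basic columns requires 4·y_mill time + 2·y_steel = 28, 6·y_mill time + 1·y_steel = 40.
Solving: y_mill time = 6.5, y_steel = 1.
Shadow price of steel = 1.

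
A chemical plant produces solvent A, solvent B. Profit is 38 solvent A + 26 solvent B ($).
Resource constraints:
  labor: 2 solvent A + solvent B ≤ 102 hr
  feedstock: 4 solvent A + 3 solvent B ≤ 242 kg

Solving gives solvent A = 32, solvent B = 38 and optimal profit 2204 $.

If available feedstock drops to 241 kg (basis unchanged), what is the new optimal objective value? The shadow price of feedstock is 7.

2197

Δb = -1, so new z* = 2204 + (7)·(-1) = 2204 − 7 = 2197.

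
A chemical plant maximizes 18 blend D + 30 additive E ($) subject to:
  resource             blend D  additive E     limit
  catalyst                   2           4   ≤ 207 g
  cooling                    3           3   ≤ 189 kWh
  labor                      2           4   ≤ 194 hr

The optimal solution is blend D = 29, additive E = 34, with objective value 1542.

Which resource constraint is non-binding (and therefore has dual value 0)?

catalyst

catalyst: 194/207 (slack 13)
cooling: 189/189 (binding)
labor: 194/194 (binding)
By complementary slackness, a constraint with positive slack has shadow price 0 → catalyst.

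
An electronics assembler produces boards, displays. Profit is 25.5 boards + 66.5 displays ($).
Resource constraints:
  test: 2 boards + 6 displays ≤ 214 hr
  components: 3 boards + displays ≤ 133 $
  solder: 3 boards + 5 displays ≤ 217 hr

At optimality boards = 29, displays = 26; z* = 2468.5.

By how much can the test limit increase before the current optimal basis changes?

46.4

Binding constraints: test, solder. The basis is B = [[2,6],[3,5]] with det -8.
Per unit increase in test, x* moves by d = (-0.625, 0.375).
The basis stays optimal until boards reaches 0; allowable increase = 46.4 hr.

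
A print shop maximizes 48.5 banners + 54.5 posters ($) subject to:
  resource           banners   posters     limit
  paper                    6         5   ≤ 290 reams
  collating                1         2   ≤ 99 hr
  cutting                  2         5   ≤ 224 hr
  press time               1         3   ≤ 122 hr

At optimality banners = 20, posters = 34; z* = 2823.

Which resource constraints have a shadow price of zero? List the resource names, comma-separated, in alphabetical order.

paper: 290/290 (binding)
collating: 88/99 (slack 11)
cutting: 210/224 (slack 14)
press time: 122/122 (binding)
By complementary slackness, a constraint with positive slack has shadow price 0 → collating, cutting.

collating, cutting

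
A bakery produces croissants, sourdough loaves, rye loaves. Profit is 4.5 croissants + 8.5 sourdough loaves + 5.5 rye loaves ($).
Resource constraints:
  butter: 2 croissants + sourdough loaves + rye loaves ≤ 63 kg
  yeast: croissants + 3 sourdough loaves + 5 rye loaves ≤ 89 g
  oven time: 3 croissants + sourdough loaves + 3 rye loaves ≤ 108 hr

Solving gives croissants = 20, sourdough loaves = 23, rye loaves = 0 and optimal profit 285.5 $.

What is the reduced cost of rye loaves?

-8

Binding: butter and yeast. Non-binding: oven time (25 unused).
Slack constraints have shadow price 0 (complementary slackness).
From A_Bᵀ y = c: 2·y_butter + 1·y_yeast = 4.5; 1·y_butter + 3·y_yeast = 8.5.
Solving: y_butter = 1, y_yeast = 2.5.
Reduced cost of rye loaves: c₃ − yᵀa₃ = 5.5 − (1·1 + 2.5·5) = 5.5 − 13.5 = -8.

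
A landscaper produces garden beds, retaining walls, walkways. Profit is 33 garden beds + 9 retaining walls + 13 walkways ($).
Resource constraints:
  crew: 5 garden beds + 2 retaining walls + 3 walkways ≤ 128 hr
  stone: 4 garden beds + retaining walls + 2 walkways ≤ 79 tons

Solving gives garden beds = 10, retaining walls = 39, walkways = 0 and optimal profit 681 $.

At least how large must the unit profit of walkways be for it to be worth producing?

At the optimum: crew uses 128 of 128 (binding); stone uses 79 of 79 (binding).
Dual feasibility on the basic columns requires 5·y_crew + 4·y_stone = 33, 2·y_crew + 1·y_stone = 9.
→ y_crew = 1 and y_stone = 7.
walkways enters the basis when its profit ≥ yᵀa₃ = 1·3 + 7·2 = 17.

17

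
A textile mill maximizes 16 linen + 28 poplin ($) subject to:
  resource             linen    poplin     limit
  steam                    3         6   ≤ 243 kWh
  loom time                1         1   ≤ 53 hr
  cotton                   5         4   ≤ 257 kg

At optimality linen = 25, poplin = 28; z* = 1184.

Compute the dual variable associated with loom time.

Check each constraint at x*: steam 243/243 (tight); loom time 53/53 (tight); cotton 237/257 (slack 20).
By complementary slackness, y = 0 for the non-binding constraint.
From A_Bᵀ y = c: 3·y_steam + 1·y_loom time = 16; 6·y_steam + 1·y_loom time = 28.
This yields shadow prices y_steam = 4, y_loom time = 4.
Shadow price of loom time = 4.

4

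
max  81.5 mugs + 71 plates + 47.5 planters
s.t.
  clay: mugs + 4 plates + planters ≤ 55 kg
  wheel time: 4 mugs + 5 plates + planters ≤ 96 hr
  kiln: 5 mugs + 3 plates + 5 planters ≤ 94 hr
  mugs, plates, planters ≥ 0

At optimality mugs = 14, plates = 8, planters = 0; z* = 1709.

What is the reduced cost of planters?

Binding: wheel time and kiln. Non-binding: clay (9 unused).
Slack constraints have shadow price 0 (complementary slackness).
Dual feasibility on the basic columns requires 4·y_wheel time + 5·y_kiln = 81.5, 5·y_wheel time + 3·y_kiln = 71.
Solving: y_wheel time = 8.5, y_kiln = 9.5.
Reduced cost of planters: c₃ − yᵀa₃ = 47.5 − (8.5·1 + 9.5·5) = 47.5 − 56 = -8.5.

-8.5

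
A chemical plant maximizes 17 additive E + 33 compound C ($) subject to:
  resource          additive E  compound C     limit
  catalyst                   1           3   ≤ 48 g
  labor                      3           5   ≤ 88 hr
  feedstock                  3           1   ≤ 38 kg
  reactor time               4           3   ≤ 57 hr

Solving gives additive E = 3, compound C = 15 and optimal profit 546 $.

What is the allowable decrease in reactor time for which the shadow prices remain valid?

9

Binding constraints: catalyst, reactor time. The basis is B = [[1,3],[4,3]] with det -9.
Per unit decrease in reactor time, x* moves by d = (-0.3333, 0.1111).
The basis stays optimal until additive E reaches 0; allowable decrease = 9 hr.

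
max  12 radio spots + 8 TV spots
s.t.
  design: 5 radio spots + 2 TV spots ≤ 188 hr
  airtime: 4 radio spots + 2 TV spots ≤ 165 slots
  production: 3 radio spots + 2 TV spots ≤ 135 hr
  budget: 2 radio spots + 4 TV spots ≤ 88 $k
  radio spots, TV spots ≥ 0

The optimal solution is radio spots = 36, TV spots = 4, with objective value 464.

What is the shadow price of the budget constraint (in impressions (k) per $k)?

1

Binding: design and budget. Non-binding: airtime (13 unused), production (19 unused).
Since airtime, production are not tight, their duals are 0.
Dual feasibility on the basic columns requires 5·y_design + 2·y_budget = 12, 2·y_design + 4·y_budget = 8.
This yields shadow prices y_design = 2, y_budget = 1.
Shadow price of budget = 1.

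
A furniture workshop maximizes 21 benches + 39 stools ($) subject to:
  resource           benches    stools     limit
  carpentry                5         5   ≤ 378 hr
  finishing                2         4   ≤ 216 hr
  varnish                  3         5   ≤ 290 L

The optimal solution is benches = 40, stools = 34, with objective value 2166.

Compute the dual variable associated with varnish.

3

Binding: finishing and varnish. Non-binding: carpentry (8 unused).
Since carpentry is not tight, its dual is 0.
The binding rows give the dual system: 2·y_finishing + 3·y_varnish = 21 and 4·y_finishing + 5·y_varnish = 39.
This yields shadow prices y_finishing = 6, y_varnish = 3.
Shadow price of varnish = 3.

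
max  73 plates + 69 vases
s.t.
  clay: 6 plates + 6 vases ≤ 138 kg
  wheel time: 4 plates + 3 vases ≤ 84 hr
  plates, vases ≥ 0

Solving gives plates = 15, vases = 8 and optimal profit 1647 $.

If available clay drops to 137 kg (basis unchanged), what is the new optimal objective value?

1637.5

Both clay and wheel time are binding at x*.
The binding rows give the dual system: 6·y_clay + 4·y_wheel time = 73 and 6·y_clay + 3·y_wheel time = 69.
Solving: y_clay = 9.5, y_wheel time = 4.
Δz = y_clay·Δb = 9.5 × (-1) = -9.5, so new z* = 1647 − 9.5 = 1637.5.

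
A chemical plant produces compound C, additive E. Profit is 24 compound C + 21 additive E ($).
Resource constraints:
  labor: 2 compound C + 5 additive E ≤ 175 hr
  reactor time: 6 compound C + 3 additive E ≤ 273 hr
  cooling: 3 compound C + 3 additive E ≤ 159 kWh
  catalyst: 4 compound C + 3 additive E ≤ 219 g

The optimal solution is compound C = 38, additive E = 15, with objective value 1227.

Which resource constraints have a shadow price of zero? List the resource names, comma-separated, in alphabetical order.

labor: 151/175 (slack 24)
reactor time: 273/273 (binding)
cooling: 159/159 (binding)
catalyst: 197/219 (slack 22)
By complementary slackness, a constraint with positive slack has shadow price 0 → catalyst, labor.

catalyst, labor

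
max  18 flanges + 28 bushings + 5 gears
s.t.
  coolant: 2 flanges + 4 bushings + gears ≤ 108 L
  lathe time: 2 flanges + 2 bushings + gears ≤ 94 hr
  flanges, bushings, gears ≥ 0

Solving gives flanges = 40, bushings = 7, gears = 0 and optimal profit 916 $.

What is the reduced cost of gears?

Both coolant and lathe time are binding at x*.
From A_Bᵀ y = c: 2·y_coolant + 2·y_lathe time = 18; 4·y_coolant + 2·y_lathe time = 28.
Solving: y_coolant = 5, y_lathe time = 4.
Reduced cost of gears: c₃ − yᵀa₃ = 5 − (5·1 + 4·1) = 5 − 9 = -4.

-4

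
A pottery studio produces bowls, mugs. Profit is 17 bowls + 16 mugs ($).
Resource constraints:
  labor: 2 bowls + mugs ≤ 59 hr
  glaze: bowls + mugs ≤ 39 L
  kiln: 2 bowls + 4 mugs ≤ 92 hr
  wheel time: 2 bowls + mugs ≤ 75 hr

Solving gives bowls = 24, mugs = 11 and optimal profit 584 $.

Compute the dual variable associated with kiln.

2.5

Check each constraint at x*: labor 59/59 (tight); glaze 35/39 (slack 4); kiln 92/92 (tight); wheel time 59/75 (slack 16).
By complementary slackness, y = 0 for the non-binding constraints.
Dual feasibility on the basic columns requires 2·y_labor + 2·y_kiln = 17, 1·y_labor + 4·y_kiln = 16.
This yields shadow prices y_labor = 6, y_kiln = 2.5.
Shadow price of kiln = 2.5.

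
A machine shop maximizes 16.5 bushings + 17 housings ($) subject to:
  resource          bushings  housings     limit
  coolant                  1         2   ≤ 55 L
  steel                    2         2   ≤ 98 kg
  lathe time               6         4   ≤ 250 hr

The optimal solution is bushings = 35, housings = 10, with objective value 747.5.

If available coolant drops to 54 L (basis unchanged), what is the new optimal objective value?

Check each constraint at x*: coolant 55/55 (tight); steel 90/98 (slack 8); lathe time 250/250 (tight).
Slack constraints have shadow price 0 (complementary slackness).
The binding rows give the dual system: 1·y_coolant + 6·y_lathe time = 16.5 and 2·y_coolant + 4·y_lathe time = 17.
This yields shadow prices y_coolant = 4.5, y_lathe time = 2.
Δz = y_coolant·Δb = 4.5 × (-1) = -4.5, so new z* = 747.5 − 4.5 = 743.

743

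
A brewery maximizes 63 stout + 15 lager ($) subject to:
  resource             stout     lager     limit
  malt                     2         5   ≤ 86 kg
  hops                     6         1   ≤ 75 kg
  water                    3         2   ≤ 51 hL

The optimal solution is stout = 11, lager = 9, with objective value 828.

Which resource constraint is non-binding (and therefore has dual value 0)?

malt

malt: 67/86 (slack 19)
hops: 75/75 (binding)
water: 51/51 (binding)
By complementary slackness, a constraint with positive slack has shadow price 0 → malt.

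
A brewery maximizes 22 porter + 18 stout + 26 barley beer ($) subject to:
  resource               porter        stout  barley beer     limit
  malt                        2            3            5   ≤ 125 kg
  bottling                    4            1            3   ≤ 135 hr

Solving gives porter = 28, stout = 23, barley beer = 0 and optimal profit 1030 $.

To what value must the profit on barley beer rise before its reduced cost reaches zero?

Both malt and bottling are binding at x*.
Dual feasibility on the basic columns requires 2·y_malt + 4·y_bottling = 22, 3·y_malt + 1·y_bottling = 18.
Solving: y_malt = 5, y_bottling = 3.
barley beer enters the basis when its profit ≥ yᵀa₃ = 5·5 + 3·3 = 34.

34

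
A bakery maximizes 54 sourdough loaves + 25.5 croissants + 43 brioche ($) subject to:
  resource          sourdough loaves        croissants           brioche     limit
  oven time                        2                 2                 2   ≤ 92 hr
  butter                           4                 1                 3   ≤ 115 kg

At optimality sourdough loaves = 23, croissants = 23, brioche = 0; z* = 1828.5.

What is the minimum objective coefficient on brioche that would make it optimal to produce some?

44.5

Both oven time and butter are binding at x*.
Dual feasibility on the basic columns requires 2·y_oven time + 4·y_butter = 54, 2·y_oven time + 1·y_butter = 25.5.
This yields shadow prices y_oven time = 8, y_butter = 9.5.
brioche enters the basis when its profit ≥ yᵀa₃ = 8·2 + 9.5·3 = 44.5.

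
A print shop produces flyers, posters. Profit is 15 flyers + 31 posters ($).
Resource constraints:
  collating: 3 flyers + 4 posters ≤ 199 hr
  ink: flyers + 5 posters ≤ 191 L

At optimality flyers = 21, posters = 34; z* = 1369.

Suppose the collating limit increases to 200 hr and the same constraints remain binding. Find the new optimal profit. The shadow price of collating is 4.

Δb = 1, so new z* = 1369 + (4)·(1) = 1369 + 4 = 1373.

1373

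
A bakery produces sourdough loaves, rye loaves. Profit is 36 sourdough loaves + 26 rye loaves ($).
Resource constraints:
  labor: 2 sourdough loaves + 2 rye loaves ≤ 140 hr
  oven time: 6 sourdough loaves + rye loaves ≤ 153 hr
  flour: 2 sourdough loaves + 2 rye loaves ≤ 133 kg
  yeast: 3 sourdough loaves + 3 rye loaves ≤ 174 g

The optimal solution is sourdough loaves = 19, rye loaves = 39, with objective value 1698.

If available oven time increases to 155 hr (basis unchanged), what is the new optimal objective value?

1702

Binding: oven time and yeast. Non-binding: labor (24 unused), flour (17 unused).
Slack constraints have shadow price 0 (complementary slackness).
Dual feasibility on the basic columns requires 6·y_oven time + 3·y_yeast = 36, 1·y_oven time + 3·y_yeast = 26.
This yields shadow prices y_oven time = 2, y_yeast = 8.
Δz = y_oven time·Δb = 2 × (2) = 4, so new z* = 1698 + 4 = 1702.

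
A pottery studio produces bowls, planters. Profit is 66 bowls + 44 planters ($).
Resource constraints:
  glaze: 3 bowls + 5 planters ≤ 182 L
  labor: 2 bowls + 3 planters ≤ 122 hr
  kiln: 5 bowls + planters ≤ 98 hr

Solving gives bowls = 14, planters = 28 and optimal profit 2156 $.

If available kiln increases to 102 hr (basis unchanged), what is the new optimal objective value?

At the optimum: glaze uses 182 of 182 (binding); labor uses 112 of 122 (slack = 10); kiln uses 98 of 98 (binding).
By complementary slackness, y = 0 for the non-binding constraint.
From A_Bᵀ y = c: 3·y_glaze + 5·y_kiln = 66; 5·y_glaze + 1·y_kiln = 44.
Solving: y_glaze = 7, y_kiln = 9.
Δz = y_kiln·Δb = 9 × (4) = 36, so new z* = 2156 + 36 = 2192.

2192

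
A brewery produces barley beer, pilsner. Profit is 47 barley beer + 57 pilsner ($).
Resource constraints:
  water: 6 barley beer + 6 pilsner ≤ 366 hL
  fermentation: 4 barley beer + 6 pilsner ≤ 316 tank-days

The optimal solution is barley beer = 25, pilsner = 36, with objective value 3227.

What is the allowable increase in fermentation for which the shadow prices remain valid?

Binding constraints: water, fermentation. The basis is B = [[6,6],[4,6]] with det 12.
Per unit increase in fermentation, x* moves by d = (-0.5, 0.5).
The basis stays optimal until barley beer reaches 0; allowable increase = 50 tank-days.

50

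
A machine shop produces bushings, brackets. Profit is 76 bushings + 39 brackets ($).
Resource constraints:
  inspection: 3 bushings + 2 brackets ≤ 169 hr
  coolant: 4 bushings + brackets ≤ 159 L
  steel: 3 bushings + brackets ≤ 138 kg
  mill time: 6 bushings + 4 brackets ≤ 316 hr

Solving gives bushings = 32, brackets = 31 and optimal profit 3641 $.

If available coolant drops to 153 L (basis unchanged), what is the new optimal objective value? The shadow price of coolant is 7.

Δb = -6, so new z* = 3641 + (7)·(-6) = 3641 − 42 = 3599.

3599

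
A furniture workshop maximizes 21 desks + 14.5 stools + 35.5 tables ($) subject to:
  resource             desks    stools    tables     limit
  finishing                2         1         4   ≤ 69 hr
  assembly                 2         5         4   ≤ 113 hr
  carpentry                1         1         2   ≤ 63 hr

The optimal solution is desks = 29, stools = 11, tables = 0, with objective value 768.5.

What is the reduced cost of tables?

-6.5

Binding: finishing and assembly. Non-binding: carpentry (23 unused).
By complementary slackness, y = 0 for the non-binding constraint.
From A_Bᵀ y = c: 2·y_finishing + 2·y_assembly = 21; 1·y_finishing + 5·y_assembly = 14.5.
This yields shadow prices y_finishing = 9.5, y_assembly = 1.
Reduced cost of tables: c₃ − yᵀa₃ = 35.5 − (9.5·4 + 1·4) = 35.5 − 42 = -6.5.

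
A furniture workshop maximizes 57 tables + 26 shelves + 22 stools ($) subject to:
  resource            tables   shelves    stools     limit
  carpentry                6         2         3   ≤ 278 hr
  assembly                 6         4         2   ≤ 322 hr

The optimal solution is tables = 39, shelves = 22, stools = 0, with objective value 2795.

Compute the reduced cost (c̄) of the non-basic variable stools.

-3

Both carpentry and assembly are binding at x*.
The binding rows give the dual system: 6·y_carpentry + 6·y_assembly = 57 and 2·y_carpentry + 4·y_assembly = 26.
→ y_carpentry = 6 and y_assembly = 3.5.
Reduced cost of stools: c₃ − yᵀa₃ = 22 − (6·3 + 3.5·2) = 22 − 25 = -3.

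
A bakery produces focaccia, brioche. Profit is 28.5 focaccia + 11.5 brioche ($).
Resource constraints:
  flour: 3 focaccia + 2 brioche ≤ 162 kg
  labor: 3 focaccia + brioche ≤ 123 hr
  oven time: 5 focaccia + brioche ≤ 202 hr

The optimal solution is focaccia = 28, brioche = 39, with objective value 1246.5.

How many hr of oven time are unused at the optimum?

23

oven time used = 5·28 + 1·39 = 179; slack = 202 − 179 = 23.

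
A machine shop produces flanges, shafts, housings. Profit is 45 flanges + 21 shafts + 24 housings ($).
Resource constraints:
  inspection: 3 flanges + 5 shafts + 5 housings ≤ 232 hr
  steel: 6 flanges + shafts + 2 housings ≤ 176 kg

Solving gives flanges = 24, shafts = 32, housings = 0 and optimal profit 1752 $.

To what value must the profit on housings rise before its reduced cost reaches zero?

At the optimum: inspection uses 232 of 232 (binding); steel uses 176 of 176 (binding).
Dual feasibility on the basic columns requires 3·y_inspection + 6·y_steel = 45, 5·y_inspection + 1·y_steel = 21.
This yields shadow prices y_inspection = 3, y_steel = 6.
housings enters the basis when its profit ≥ yᵀa₃ = 3·5 + 6·2 = 27.

27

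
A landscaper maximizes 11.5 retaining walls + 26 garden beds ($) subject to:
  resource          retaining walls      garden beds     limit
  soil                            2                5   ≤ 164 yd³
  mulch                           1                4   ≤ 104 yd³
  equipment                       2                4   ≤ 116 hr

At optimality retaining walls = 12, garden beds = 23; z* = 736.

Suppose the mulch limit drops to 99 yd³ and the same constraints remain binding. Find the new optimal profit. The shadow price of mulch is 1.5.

Δb = -5, so new z* = 736 + (1.5)·(-5) = 736 − 7.5 = 728.5.

728.5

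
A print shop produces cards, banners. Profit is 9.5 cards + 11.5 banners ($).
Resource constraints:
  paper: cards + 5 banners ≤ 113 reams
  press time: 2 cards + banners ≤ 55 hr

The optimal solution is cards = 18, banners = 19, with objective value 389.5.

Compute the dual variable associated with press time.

4

Both paper and press time are binding at x*.
Dual feasibility on the basic columns requires 1·y_paper + 2·y_press time = 9.5, 5·y_paper + 1·y_press time = 11.5.
→ y_paper = 1.5 and y_press time = 4.
Shadow price of press time = 4.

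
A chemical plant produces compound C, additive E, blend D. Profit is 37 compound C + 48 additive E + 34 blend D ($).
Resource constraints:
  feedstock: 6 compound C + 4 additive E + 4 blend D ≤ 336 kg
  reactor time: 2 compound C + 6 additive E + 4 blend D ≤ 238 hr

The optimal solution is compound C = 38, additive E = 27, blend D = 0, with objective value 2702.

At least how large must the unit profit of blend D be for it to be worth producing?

Both feedstock and reactor time are binding at x*.
From A_Bᵀ y = c: 6·y_feedstock + 2·y_reactor time = 37; 4·y_feedstock + 6·y_reactor time = 48.
→ y_feedstock = 4.5 and y_reactor time = 5.
blend D enters the basis when its profit ≥ yᵀa₃ = 4.5·4 + 5·4 = 38.

38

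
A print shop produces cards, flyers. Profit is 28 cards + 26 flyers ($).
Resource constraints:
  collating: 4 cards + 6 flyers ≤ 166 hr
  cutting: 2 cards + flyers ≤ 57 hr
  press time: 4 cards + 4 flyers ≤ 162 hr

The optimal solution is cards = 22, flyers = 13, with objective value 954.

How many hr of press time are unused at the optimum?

22

press time used = 4·22 + 4·13 = 140; slack = 162 − 140 = 22.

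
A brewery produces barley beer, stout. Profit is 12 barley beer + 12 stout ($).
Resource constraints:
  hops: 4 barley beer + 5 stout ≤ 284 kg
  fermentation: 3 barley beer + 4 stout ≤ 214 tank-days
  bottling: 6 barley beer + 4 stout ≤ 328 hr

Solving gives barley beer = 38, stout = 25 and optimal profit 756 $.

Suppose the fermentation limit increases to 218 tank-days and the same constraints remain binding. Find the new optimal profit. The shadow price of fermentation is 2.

Δb = 4, so new z* = 756 + (2)·(4) = 756 + 8 = 764.

764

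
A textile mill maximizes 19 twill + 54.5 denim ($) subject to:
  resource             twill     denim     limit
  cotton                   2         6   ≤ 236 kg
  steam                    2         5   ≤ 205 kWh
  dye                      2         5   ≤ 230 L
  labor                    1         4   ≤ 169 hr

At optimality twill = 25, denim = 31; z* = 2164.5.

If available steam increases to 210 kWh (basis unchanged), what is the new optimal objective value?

2177

Binding: cotton and steam. Non-binding: dye (25 unused), labor (20 unused).
By complementary slackness, y = 0 for the non-binding constraints.
From A_Bᵀ y = c: 2·y_cotton + 2·y_steam = 19; 6·y_cotton + 5·y_steam = 54.5.
→ y_cotton = 7 and y_steam = 2.5.
Δz = y_steam·Δb = 2.5 × (5) = 12.5, so new z* = 2164.5 + 12.5 = 2177.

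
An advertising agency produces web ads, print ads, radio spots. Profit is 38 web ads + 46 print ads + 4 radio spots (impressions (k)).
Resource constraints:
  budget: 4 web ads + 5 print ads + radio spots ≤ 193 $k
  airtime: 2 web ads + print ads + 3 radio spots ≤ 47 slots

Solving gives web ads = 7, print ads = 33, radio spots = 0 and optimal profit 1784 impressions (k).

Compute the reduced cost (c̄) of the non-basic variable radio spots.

At the optimum: budget uses 193 of 193 (binding); airtime uses 47 of 47 (binding).
The binding rows give the dual system: 4·y_budget + 2·y_airtime = 38 and 5·y_budget + 1·y_airtime = 46.
This yields shadow prices y_budget = 9, y_airtime = 1.
Reduced cost of radio spots: c₃ − yᵀa₃ = 4 − (9·1 + 1·3) = 4 − 12 = -8.

-8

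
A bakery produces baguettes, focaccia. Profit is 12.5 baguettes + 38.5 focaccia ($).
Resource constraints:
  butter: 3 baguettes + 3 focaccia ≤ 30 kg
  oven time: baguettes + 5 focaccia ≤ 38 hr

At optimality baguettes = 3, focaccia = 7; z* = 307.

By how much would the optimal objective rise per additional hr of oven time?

6.5

At the optimum: butter uses 30 of 30 (binding); oven time uses 38 of 38 (binding).
Dual feasibility on the basic columns requires 3·y_butter + 1·y_oven time = 12.5, 3·y_butter + 5·y_oven time = 38.5.
Solving: y_butter = 2, y_oven time = 6.5.
Shadow price of oven time = 6.5.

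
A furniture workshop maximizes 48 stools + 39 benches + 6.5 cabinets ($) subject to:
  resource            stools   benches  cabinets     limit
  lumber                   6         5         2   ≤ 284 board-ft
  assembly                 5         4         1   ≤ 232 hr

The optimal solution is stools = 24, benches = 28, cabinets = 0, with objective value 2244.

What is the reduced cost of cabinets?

At the optimum: lumber uses 284 of 284 (binding); assembly uses 232 of 232 (binding).
From A_Bᵀ y = c: 6·y_lumber + 5·y_assembly = 48; 5·y_lumber + 4·y_assembly = 39.
→ y_lumber = 3 and y_assembly = 6.
Reduced cost of cabinets: c₃ − yᵀa₃ = 6.5 − (3·2 + 6·1) = 6.5 − 12 = -5.5.

-5.5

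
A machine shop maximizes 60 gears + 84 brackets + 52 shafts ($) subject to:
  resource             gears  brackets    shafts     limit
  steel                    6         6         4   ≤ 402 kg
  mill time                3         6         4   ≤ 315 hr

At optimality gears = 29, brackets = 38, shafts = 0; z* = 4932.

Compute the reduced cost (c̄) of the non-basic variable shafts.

-4

Check each constraint at x*: steel 402/402 (tight); mill time 315/315 (tight).
The binding rows give the dual system: 6·y_steel + 3·y_mill time = 60 and 6·y_steel + 6·y_mill time = 84.
Solving: y_steel = 6, y_mill time = 8.
Reduced cost of shafts: c₃ − yᵀa₃ = 52 − (6·4 + 8·4) = 52 − 56 = -4.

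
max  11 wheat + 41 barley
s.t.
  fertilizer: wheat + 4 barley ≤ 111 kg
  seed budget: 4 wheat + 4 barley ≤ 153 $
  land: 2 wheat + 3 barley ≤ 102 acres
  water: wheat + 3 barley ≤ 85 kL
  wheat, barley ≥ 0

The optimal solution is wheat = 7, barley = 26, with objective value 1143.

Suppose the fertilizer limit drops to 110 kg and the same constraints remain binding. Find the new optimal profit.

1135

Binding: fertilizer and water. Non-binding: seed budget (21 unused), land (10 unused).
Since seed budget, land are not tight, their duals are 0.
From A_Bᵀ y = c: 1·y_fertilizer + 1·y_water = 11; 4·y_fertilizer + 3·y_water = 41.
This yields shadow prices y_fertilizer = 8, y_water = 3.
Δz = y_fertilizer·Δb = 8 × (-1) = -8, so new z* = 1143 − 8 = 1135.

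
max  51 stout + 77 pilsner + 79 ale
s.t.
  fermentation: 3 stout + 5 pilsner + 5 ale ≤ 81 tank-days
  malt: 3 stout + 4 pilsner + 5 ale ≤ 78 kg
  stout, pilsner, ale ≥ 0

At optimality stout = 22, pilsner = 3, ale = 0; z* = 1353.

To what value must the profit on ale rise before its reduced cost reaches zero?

85

Both fermentation and malt are binding at x*.
Dual feasibility on the basic columns requires 3·y_fermentation + 3·y_malt = 51, 5·y_fermentation + 4·y_malt = 77.
Solving: y_fermentation = 9, y_malt = 8.
ale enters the basis when its profit ≥ yᵀa₃ = 9·5 + 8·5 = 85.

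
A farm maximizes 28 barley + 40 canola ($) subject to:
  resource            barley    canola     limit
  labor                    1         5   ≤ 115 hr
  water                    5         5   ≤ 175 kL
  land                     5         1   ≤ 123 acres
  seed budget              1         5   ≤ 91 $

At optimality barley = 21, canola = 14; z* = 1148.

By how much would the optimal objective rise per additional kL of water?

5

Binding: water and seed budget. Non-binding: labor (24 unused), land (4 unused).
By complementary slackness, y = 0 for the non-binding constraints.
From A_Bᵀ y = c: 5·y_water + 1·y_seed budget = 28; 5·y_water + 5·y_seed budget = 40.
→ y_water = 5 and y_seed budget = 3.
Shadow price of water = 5.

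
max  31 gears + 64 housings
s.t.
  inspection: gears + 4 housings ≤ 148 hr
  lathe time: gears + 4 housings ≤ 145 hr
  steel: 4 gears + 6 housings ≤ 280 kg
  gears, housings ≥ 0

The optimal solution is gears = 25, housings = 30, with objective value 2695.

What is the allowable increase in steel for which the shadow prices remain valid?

300

Binding constraints: lathe time, steel. The basis is B = [[1,4],[4,6]] with det -10.
Per unit increase in steel, x* moves by d = (0.4, -0.1).
The basis stays optimal until housings reaches 0; allowable increase = 300 kg.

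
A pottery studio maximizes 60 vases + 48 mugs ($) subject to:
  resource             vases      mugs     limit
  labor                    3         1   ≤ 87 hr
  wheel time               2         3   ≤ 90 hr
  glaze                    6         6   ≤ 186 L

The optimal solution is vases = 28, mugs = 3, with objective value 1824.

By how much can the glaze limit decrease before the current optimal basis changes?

Binding constraints: labor, glaze. The basis is B = [[3,1],[6,6]] with det 12.
Per unit decrease in glaze, x* moves by d = (0.0833, -0.25).
The basis stays optimal until mugs reaches 0; allowable decrease = 12 L.

12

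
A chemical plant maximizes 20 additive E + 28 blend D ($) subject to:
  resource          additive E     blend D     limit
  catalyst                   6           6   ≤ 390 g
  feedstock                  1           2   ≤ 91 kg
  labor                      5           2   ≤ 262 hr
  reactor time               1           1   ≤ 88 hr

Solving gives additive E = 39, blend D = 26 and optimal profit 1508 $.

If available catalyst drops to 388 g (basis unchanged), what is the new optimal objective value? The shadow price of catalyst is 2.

1504

Δb = -2, so new z* = 1508 + (2)·(-2) = 1508 − 4 = 1504.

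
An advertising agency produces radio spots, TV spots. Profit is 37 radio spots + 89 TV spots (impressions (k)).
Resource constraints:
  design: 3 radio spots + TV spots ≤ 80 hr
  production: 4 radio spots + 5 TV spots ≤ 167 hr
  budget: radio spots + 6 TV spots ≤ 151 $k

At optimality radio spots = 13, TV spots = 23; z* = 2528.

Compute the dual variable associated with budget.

9

Binding: production and budget. Non-binding: design (18 unused).
Since design is not tight, its dual is 0.
The binding rows give the dual system: 4·y_production + 1·y_budget = 37 and 5·y_production + 6·y_budget = 89.
Solving: y_production = 7, y_budget = 9.
Shadow price of budget = 9.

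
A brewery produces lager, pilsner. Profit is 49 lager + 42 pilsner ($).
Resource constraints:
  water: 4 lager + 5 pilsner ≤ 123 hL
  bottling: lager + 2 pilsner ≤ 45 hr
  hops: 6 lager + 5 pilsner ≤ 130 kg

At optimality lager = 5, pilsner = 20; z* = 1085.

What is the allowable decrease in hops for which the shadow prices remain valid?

17.5

Binding constraints: bottling, hops. The basis is B = [[1,2],[6,5]] with det -7.
Per unit decrease in hops, x* moves by d = (-0.2857, 0.1429).
The basis stays optimal until lager reaches 0; allowable decrease = 17.5 kg.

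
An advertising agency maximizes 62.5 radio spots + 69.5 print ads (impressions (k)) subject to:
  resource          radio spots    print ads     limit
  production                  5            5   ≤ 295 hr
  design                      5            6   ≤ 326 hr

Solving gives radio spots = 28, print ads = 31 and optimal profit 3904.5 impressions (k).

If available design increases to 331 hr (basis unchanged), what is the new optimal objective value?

At the optimum: production uses 295 of 295 (binding); design uses 326 of 326 (binding).
From A_Bᵀ y = c: 5·y_production + 5·y_design = 62.5; 5·y_production + 6·y_design = 69.5.
This yields shadow prices y_production = 5.5, y_design = 7.
Δz = y_design·Δb = 7 × (5) = 35, so new z* = 3904.5 + 35 = 3939.5.

3939.5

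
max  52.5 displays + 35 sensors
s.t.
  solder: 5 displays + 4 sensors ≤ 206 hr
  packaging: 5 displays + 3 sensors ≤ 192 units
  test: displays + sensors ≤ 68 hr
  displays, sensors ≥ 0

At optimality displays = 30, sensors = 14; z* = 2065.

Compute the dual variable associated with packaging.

7

At the optimum: solder uses 206 of 206 (binding); packaging uses 192 of 192 (binding); test uses 44 of 68 (slack = 24).
Since test is not tight, its dual is 0.
From A_Bᵀ y = c: 5·y_solder + 5·y_packaging = 52.5; 4·y_solder + 3·y_packaging = 35.
This yields shadow prices y_solder = 3.5, y_packaging = 7.
Shadow price of packaging = 7.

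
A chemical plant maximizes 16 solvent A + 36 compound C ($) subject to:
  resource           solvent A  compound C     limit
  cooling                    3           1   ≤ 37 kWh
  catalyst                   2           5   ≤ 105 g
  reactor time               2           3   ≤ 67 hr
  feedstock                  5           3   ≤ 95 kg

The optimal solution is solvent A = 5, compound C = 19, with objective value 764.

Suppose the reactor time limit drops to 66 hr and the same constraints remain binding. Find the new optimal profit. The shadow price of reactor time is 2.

Δb = -1, so new z* = 764 + (2)·(-1) = 764 − 2 = 762.

762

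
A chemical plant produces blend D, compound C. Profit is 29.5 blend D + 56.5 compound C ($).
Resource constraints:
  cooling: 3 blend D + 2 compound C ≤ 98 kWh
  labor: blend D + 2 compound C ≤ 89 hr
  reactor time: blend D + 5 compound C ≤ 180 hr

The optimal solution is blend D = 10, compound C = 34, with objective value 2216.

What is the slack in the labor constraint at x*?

labor used = 1·10 + 2·34 = 78; slack = 89 − 78 = 11.

11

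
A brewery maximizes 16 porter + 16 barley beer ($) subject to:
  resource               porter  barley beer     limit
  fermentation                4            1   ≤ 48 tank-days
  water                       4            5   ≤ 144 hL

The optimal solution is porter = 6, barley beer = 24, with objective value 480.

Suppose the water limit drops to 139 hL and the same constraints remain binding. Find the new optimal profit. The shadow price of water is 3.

Δb = -5, so new z* = 480 + (3)·(-5) = 480 − 15 = 465.

465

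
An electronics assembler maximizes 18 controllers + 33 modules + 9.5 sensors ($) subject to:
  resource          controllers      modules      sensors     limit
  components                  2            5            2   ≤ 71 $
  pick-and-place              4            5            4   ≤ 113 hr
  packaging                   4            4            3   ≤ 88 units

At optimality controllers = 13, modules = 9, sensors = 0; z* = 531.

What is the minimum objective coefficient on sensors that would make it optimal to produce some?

16

Check each constraint at x*: components 71/71 (tight); pick-and-place 97/113 (slack 16); packaging 88/88 (tight).
By complementary slackness, y = 0 for the non-binding constraint.
Dual feasibility on the basic columns requires 2·y_components + 4·y_packaging = 18, 5·y_components + 4·y_packaging = 33.
→ y_components = 5 and y_packaging = 2.
sensors enters the basis when its profit ≥ yᵀa₃ = 5·2 + 2·3 = 16.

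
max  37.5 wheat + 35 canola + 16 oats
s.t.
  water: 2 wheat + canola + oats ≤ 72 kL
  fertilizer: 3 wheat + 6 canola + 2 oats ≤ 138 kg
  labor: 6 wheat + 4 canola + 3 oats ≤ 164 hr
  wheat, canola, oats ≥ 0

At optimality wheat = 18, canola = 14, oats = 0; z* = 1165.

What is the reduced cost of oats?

-4

Check each constraint at x*: water 50/72 (slack 22); fertilizer 138/138 (tight); labor 164/164 (tight).
Since water is not tight, its dual is 0.
Dual feasibility on the basic columns requires 3·y_fertilizer + 6·y_labor = 37.5, 6·y_fertilizer + 4·y_labor = 35.
Solving: y_fertilizer = 2.5, y_labor = 5.
Reduced cost of oats: c₃ − yᵀa₃ = 16 − (2.5·2 + 5·3) = 16 − 20 = -4.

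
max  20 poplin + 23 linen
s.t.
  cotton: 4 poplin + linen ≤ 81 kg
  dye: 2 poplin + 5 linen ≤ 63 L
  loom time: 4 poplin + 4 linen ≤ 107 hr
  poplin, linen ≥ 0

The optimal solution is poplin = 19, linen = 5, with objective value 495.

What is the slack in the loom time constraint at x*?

11

loom time used = 4·19 + 4·5 = 96; slack = 107 − 96 = 11.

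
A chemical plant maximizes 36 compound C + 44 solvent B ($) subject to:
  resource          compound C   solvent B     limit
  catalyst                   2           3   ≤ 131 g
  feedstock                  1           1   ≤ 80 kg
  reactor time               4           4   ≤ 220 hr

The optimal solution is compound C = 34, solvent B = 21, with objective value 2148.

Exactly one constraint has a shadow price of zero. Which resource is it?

feedstock

catalyst: 131/131 (binding)
feedstock: 55/80 (slack 25)
reactor time: 220/220 (binding)
By complementary slackness, a constraint with positive slack has shadow price 0 → feedstock.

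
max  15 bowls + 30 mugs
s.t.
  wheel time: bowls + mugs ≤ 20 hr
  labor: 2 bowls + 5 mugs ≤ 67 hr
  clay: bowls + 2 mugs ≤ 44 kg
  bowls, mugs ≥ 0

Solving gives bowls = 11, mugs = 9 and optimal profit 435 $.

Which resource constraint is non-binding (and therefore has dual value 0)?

clay

wheel time: 20/20 (binding)
labor: 67/67 (binding)
clay: 29/44 (slack 15)
By complementary slackness, a constraint with positive slack has shadow price 0 → clay.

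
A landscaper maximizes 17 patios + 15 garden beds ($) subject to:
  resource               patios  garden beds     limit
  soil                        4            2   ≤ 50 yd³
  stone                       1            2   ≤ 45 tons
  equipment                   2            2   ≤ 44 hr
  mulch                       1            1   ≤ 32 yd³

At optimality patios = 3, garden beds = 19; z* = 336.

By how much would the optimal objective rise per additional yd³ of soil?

At the optimum: soil uses 50 of 50 (binding); stone uses 41 of 45 (slack = 4); equipment uses 44 of 44 (binding); mulch uses 22 of 32 (slack = 10).
By complementary slackness, y = 0 for the non-binding constraints.
From A_Bᵀ y = c: 4·y_soil + 2·y_equipment = 17; 2·y_soil + 2·y_equipment = 15.
Solving: y_soil = 1, y_equipment = 6.5.
Shadow price of soil = 1.

1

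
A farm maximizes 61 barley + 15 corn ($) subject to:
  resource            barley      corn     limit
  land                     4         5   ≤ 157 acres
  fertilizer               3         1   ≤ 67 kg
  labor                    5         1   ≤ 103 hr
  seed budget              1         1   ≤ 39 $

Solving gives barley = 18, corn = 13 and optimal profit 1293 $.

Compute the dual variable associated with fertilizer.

Check each constraint at x*: land 137/157 (slack 20); fertilizer 67/67 (tight); labor 103/103 (tight); seed budget 31/39 (slack 8).
Since land, seed budget are not tight, their duals are 0.
Dual feasibility on the basic columns requires 3·y_fertilizer + 5·y_labor = 61, 1·y_fertilizer + 1·y_labor = 15.
→ y_fertilizer = 7 and y_labor = 8.
Shadow price of fertilizer = 7.

7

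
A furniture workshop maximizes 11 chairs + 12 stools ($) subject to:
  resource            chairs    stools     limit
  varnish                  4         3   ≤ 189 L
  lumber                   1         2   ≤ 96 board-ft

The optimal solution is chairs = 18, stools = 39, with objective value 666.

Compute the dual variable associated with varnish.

At the optimum: varnish uses 189 of 189 (binding); lumber uses 96 of 96 (binding).
The binding rows give the dual system: 4·y_varnish + 1·y_lumber = 11 and 3·y_varnish + 2·y_lumber = 12.
Solving: y_varnish = 2, y_lumber = 3.
Shadow price of varnish = 2.

2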